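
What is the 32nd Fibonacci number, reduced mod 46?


F(k) mod 46 for k=1..32:
1, 1, 2, 3, 5, 8, 13, 21, 34, 9, 43, 6, 3, 9, 12, 21, 33, 8, 41, 3, 44, 1, 45, 0, 45, 45, 44, 43, 41, 38, 33, 25
F(32) mod 46 = 25


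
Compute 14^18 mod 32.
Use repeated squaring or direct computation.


14^1 mod 32 = 14
14^2 mod 32 = 4
14^3 mod 32 = 24
14^4 mod 32 = 16
14^5 mod 32 = 0
14^6 mod 32 = 0
14^7 mod 32 = 0
14^8 mod 32 = 0
14^9 mod 32 = 0
14^10 mod 32 = 0
14^11 mod 32 = 0
14^12 mod 32 = 0
14^13 mod 32 = 0
14^14 mod 32 = 0
14^15 mod 32 = 0
14^16 mod 32 = 0
14^17 mod 32 = 0
14^18 mod 32 = 0


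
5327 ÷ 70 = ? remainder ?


5327 = 70 * 76 + 7
Check: 5320 + 7 = 5327

q = 76, r = 7


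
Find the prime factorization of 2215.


2215 / 5 = 443
443 / 443 = 1
2215 = 5 × 443


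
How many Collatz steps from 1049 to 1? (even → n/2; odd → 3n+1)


1049 → 3148 → 1574 → 787 → 2362 → 1181 → 3544 → 1772 → 886 → 443 → 1330 → 665 → 1996 → 998 → 499 → 1498 → 749 → 2248 → 1124 → 562 → 281 → 844 → 422 → 211 → 634 → 317 → 952 → 476 → 238 → 119 → 358 → 179 → 538 → 269 → 808 → 404 → 202 → 101 → 304 → 152 → 76 → 38 → 19 → 58 → 29 → 88 → 44 → 22 → 11 → 34 → 17 → 52 → 26 → 13 → 40 → 20 → 10 → 5 → 16 → 8 → 4 → 2 → 1
Total steps = 62

62 steps


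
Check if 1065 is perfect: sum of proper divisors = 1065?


Proper divisors of 1065: 1, 3, 5, 15, 71, 213, 355
Sum = 1 + 3 + 5 + 15 + 71 + 213 + 355 = 663

No, 1065 is not perfect (663 ≠ 1065)


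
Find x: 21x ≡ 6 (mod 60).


GCD(21, 60) = 3 divides 6
Divide: 7x ≡ 2 (mod 20)
x ≡ 6 (mod 20)


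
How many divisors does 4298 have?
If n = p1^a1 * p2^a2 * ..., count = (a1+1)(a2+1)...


4298 = 2^1 × 7^1 × 307^1
d(4298) = (1+1) × (1+1) × (1+1) = 8

8 divisors


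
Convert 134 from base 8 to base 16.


134 (base 8) = 92 (decimal)
92 (decimal) = 5C (base 16)


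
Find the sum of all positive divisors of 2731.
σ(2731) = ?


Divisors of 2731: 1, 2731
Sum = 1 + 2731 = 2732

σ(2731) = 2732


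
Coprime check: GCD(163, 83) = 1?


Euclidean algorithm:
163 = 1 * 83 + 80
83 = 1 * 80 + 3
80 = 26 * 3 + 2
3 = 1 * 2 + 1
2 = 2 * 1 + 0
GCD(163, 83) = 1

Yes, coprime (GCD = 1)


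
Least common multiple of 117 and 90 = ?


GCD(117, 90) = 9
LCM = 117*90/9 = 10530/9 = 1170

LCM = 1170


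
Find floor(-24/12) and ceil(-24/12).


-24/12 = -2.0000
floor = -2
ceil = -2

floor = -2, ceil = -2


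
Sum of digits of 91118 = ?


9 + 1 + 1 + 1 + 8 = 20


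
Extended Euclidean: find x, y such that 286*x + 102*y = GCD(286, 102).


Tabular extended Euclidean (each row: r = 286*s + 102*t):
r=286, s=1, t=0
r=102, s=0, t=1
q=2: r=82, s=1, t=-2   [286*(1) + 102*(-2) = 82]
q=1: r=20, s=-1, t=3   [286*(-1) + 102*(3) = 20]
q=4: r=2, s=5, t=-14   [286*(5) + 102*(-14) = 2]
q=10: r=0, s=-51, t=143   [286*(-51) + 102*(143) = 0]
GCD = 2; from the row with r=2: x=5, y=-14
Check: 286*(5) + 102*(-14) = 1430 - 1428 = 2

GCD = 2, x = 5, y = -14


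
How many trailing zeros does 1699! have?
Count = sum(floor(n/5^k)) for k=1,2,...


floor(1699/5) = 339
floor(1699/25) = 67
floor(1699/125) = 13
floor(1699/625) = 2
Total = 421

421 trailing zeros


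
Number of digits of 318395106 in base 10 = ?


318395106 has 9 digits in base 10
floor(log10(318395106)) + 1 = floor(8.5030) + 1 = 9

9 digits (base 10)


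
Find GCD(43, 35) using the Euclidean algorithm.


43 = 1 * 35 + 8
35 = 4 * 8 + 3
8 = 2 * 3 + 2
3 = 1 * 2 + 1
2 = 2 * 1 + 0
GCD = 1


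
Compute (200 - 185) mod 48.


200 - 185 = 15
15 mod 48 = 15


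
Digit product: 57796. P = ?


5 × 7 × 7 × 9 × 6 = 13230


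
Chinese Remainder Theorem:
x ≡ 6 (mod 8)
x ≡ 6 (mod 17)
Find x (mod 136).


M = 8*17 = 136
M1 = M/8 = 17, M2 = M/17 = 8
M1^(-1) mod 8 = 1, M2^(-1) mod 17 = 15
x = 6*17*1 + 6*8*15 = 822
822 mod 136 = 6
Check: 6 mod 8 = 6 ✓, 6 mod 17 = 6 ✓

x ≡ 6 (mod 136)


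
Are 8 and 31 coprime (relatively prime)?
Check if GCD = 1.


Euclidean algorithm:
31 = 3 * 8 + 7
8 = 1 * 7 + 1
7 = 7 * 1 + 0
GCD(8, 31) = 1

Yes, coprime (GCD = 1)


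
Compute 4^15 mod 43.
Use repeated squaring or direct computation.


4^1 mod 43 = 4
4^2 mod 43 = 16
4^3 mod 43 = 21
4^4 mod 43 = 41
4^5 mod 43 = 35
4^6 mod 43 = 11
4^7 mod 43 = 1
4^8 mod 43 = 4
4^9 mod 43 = 16
4^10 mod 43 = 21
4^11 mod 43 = 41
4^12 mod 43 = 35
4^13 mod 43 = 11
4^14 mod 43 = 1
4^15 mod 43 = 4


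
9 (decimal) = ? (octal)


9 (base 10) = 9 (decimal)
9 (decimal) = 11 (base 8)


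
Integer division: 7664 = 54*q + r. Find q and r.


7664 = 54 * 141 + 50
Check: 7614 + 50 = 7664

q = 141, r = 50


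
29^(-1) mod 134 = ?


Use the extended Euclidean algorithm on (134, 29); each row r = 134*s + 29*t:
r=134, s=1, t=0
r=29, s=0, t=1
q=4: r=18, s=1, t=-4   [134*(1) + 29*(-4) = 18]
q=1: r=11, s=-1, t=5   [134*(-1) + 29*(5) = 11]
q=1: r=7, s=2, t=-9   [134*(2) + 29*(-9) = 7]
q=1: r=4, s=-3, t=14   [134*(-3) + 29*(14) = 4]
q=1: r=3, s=5, t=-23   [134*(5) + 29*(-23) = 3]
q=1: r=1, s=-8, t=37   [134*(-8) + 29*(37) = 1]
q=3: r=0, s=29, t=-134   [134*(29) + 29*(-134) = 0]
GCD = 1 with t = 37, so 29*(37) ≡ 1 (mod 134)
Inverse = 37 mod 134 = 37
Check: 29 * 37 = 1073 ≡ 1 (mod 134)

29^(-1) ≡ 37 (mod 134)


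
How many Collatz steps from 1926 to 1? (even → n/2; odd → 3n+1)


1926 → 963 → 2890 → 1445 → 4336 → 2168 → 1084 → 542 → 271 → 814 → 407 → 1222 → 611 → 1834 → 917 → 2752 → 1376 → 688 → 344 → 172 → 86 → 43 → 130 → 65 → 196 → 98 → 49 → 148 → 74 → 37 → 112 → 56 → 28 → 14 → 7 → 22 → 11 → 34 → 17 → 52 → 26 → 13 → 40 → 20 → 10 → 5 → 16 → 8 → 4 → 2 → 1
Total steps = 50

50 steps


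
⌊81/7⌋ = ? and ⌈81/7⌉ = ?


81/7 = 11.5714
floor = 11
ceil = 12

floor = 11, ceil = 12


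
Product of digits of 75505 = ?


7 × 5 × 5 × 0 × 5 = 0


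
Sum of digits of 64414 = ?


6 + 4 + 4 + 1 + 4 = 19


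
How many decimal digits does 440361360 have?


440361360 has 9 digits in base 10
floor(log10(440361360)) + 1 = floor(8.6438) + 1 = 9

9 digits (base 10)


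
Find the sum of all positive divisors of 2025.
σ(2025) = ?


Divisors of 2025: 1, 3, 5, 9, 15, 25, 27, 45, 75, 81, 135, 225, 405, 675, 2025
Sum = 1 + 3 + 5 + 9 + 15 + 25 + 27 + 45 + 75 + 81 + 135 + 225 + 405 + 675 + 2025 = 3751

σ(2025) = 3751


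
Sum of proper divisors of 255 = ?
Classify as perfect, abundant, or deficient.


Proper divisors: 1, 3, 5, 15, 17, 51, 85
Sum = 1 + 3 + 5 + 15 + 17 + 51 + 85 = 177
177 < 255 → deficient

s(255) = 177 (deficient)


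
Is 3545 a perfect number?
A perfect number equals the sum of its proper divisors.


Proper divisors of 3545: 1, 5, 709
Sum = 1 + 5 + 709 = 715

No, 3545 is not perfect (715 ≠ 3545)


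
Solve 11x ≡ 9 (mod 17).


GCD(11, 17) = 1, unique solution
a^(-1) mod 17 = 14
x = 14 * 9 mod 17 = 7

x ≡ 7 (mod 17)


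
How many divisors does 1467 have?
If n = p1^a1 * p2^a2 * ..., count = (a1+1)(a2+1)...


1467 = 3^2 × 163^1
d(1467) = (2+1) × (1+1) = 6

6 divisors


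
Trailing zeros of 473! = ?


floor(473/5) = 94
floor(473/25) = 18
floor(473/125) = 3
Total = 115

115 trailing zeros


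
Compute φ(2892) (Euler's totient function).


2892 = 2^2 × 3 × 241
Prime factors: 2, 3, 241
φ(2892) = 2892 × (1-1/2) × (1-1/3) × (1-1/241)
= 2892 × 1/2 × 2/3 × 240/241 = 960

φ(2892) = 960


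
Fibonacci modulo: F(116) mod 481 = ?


F(k) mod 481 for k=1..116:
1, 1, 2, 3, 5, 8, 13, 21, 34, 55, 89, 144, 233, 377, 129, 25, 154, 179, 333, 31, 364, 395, 278, 192, 470, 181, 170, 351, 40, 391, 431, 341, 291, 151, 442, 112, 73, 185, 258, 443, 220, 182, 402, 103, 24, 127, 151, 278, 429, 226, 174, 400, 93, 12, 105, 117, 222, 339, 80, 419, 18, 437, 455, 411, 385, 315, 219, 53, 272, 325, 116, 441, 76, 36, 112, 148, 260, 408, 187, 114, 301, 415, 235, 169, 404, 92, 15, 107, 122, 229, 351, 99, 450, 68, 37, 105, 142, 247, 389, 155, 63, 218, 281, 18, 299, 317, 135, 452, 106, 77, 183, 260, 443, 222, 184, 406
F(116) mod 481 = 406


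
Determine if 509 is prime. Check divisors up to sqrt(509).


Check divisors up to sqrt(509) = 22.5610
No divisors found.
509 is prime.

Yes, 509 is prime


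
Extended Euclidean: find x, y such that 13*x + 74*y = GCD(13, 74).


Tabular extended Euclidean (each row: r = 13*s + 74*t):
r=13, s=1, t=0
r=74, s=0, t=1
q=0: r=13, s=1, t=0   [13*(1) + 74*(0) = 13]
q=5: r=9, s=-5, t=1   [13*(-5) + 74*(1) = 9]
q=1: r=4, s=6, t=-1   [13*(6) + 74*(-1) = 4]
q=2: r=1, s=-17, t=3   [13*(-17) + 74*(3) = 1]
q=4: r=0, s=74, t=-13   [13*(74) + 74*(-13) = 0]
GCD = 1; from the row with r=1: x=-17, y=3
Check: 13*(-17) + 74*(3) = -221 + 222 = 1

GCD = 1, x = -17, y = 3


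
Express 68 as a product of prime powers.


68 / 2 = 34
34 / 2 = 17
17 / 17 = 1
68 = 2^2 × 17


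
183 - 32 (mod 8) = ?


183 - 32 = 151
151 mod 8 = 7


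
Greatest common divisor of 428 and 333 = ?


428 = 1 * 333 + 95
333 = 3 * 95 + 48
95 = 1 * 48 + 47
48 = 1 * 47 + 1
47 = 47 * 1 + 0
GCD = 1


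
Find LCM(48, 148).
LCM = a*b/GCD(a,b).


GCD(48, 148) = 4
LCM = 48*148/4 = 7104/4 = 1776

LCM = 1776


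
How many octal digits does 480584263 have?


480584263 in base 8 = 3451221107
Number of digits = 10

10 digits (base 8)


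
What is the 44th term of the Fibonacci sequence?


Sequence: 1, 1, 2, 3, 5, 8, 13, 21, 34, 55, 89, 144, 233, 377, 610, 987, 1597, 2584, 4181, 6765, 10946, 17711, 28657, 46368, 75025, 121393, 196418, 317811, 514229, 832040, 1346269, 2178309, 3524578, 5702887, 9227465, 14930352, 24157817, 39088169, 63245986, 102334155, 165580141, 267914296, 433494437, 701408733
F(44) = 701408733


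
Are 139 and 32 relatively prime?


Euclidean algorithm:
139 = 4 * 32 + 11
32 = 2 * 11 + 10
11 = 1 * 10 + 1
10 = 10 * 1 + 0
GCD(139, 32) = 1

Yes, coprime (GCD = 1)


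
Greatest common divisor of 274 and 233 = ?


274 = 1 * 233 + 41
233 = 5 * 41 + 28
41 = 1 * 28 + 13
28 = 2 * 13 + 2
13 = 6 * 2 + 1
2 = 2 * 1 + 0
GCD = 1


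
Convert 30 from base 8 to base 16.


30 (base 8) = 24 (decimal)
24 (decimal) = 18 (base 16)


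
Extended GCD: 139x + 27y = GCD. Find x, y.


Tabular extended Euclidean (each row: r = 139*s + 27*t):
r=139, s=1, t=0
r=27, s=0, t=1
q=5: r=4, s=1, t=-5   [139*(1) + 27*(-5) = 4]
q=6: r=3, s=-6, t=31   [139*(-6) + 27*(31) = 3]
q=1: r=1, s=7, t=-36   [139*(7) + 27*(-36) = 1]
q=3: r=0, s=-27, t=139   [139*(-27) + 27*(139) = 0]
GCD = 1; from the row with r=1: x=7, y=-36
Check: 139*(7) + 27*(-36) = 973 - 972 = 1

GCD = 1, x = 7, y = -36


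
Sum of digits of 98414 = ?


9 + 8 + 4 + 1 + 4 = 26


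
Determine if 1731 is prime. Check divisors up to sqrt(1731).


1731 / 3 = 577 (exact division)
1731 is NOT prime.

No, 1731 is not prime


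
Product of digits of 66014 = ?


6 × 6 × 0 × 1 × 4 = 0


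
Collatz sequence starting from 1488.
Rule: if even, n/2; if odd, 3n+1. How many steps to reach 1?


1488 → 744 → 372 → 186 → 93 → 280 → 140 → 70 → 35 → 106 → 53 → 160 → 80 → 40 → 20 → 10 → 5 → 16 → 8 → 4 → 2 → 1
Total steps = 21

21 steps


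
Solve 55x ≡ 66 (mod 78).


GCD(55, 78) = 1, unique solution
a^(-1) mod 78 = 61
x = 61 * 66 mod 78 = 48

x ≡ 48 (mod 78)


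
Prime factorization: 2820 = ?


2820 / 2 = 1410
1410 / 2 = 705
705 / 3 = 235
235 / 5 = 47
47 / 47 = 1
2820 = 2^2 × 3 × 5 × 47


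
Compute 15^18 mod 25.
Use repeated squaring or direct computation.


15^1 mod 25 = 15
15^2 mod 25 = 0
15^3 mod 25 = 0
15^4 mod 25 = 0
15^5 mod 25 = 0
15^6 mod 25 = 0
15^7 mod 25 = 0
15^8 mod 25 = 0
15^9 mod 25 = 0
15^10 mod 25 = 0
15^11 mod 25 = 0
15^12 mod 25 = 0
15^13 mod 25 = 0
15^14 mod 25 = 0
15^15 mod 25 = 0
15^16 mod 25 = 0
15^17 mod 25 = 0
15^18 mod 25 = 0


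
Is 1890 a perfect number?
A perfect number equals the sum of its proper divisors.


Proper divisors of 1890: 1, 2, 3, 5, 6, 7, 9, 10, 14, 15, 18, 21, 27, 30, 35, 42, 45, 54, 63, 70, 90, 105, 126, 135, 189, 210, 270, 315, 378, 630, 945
Sum = 1 + 2 + 3 + 5 + 6 + 7 + 9 + 10 + 14 + 15 + 18 + 21 + 27 + 30 + 35 + 42 + 45 + 54 + 63 + 70 + 90 + 105 + 126 + 135 + 189 + 210 + 270 + 315 + 378 + 630 + 945 = 3870

No, 1890 is not perfect (3870 ≠ 1890)


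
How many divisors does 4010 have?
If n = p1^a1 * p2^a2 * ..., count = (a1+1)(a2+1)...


4010 = 2^1 × 5^1 × 401^1
d(4010) = (1+1) × (1+1) × (1+1) = 8

8 divisors


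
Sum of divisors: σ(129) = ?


Divisors of 129: 1, 3, 43, 129
Sum = 1 + 3 + 43 + 129 = 176

σ(129) = 176


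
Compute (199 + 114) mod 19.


199 + 114 = 313
313 mod 19 = 9


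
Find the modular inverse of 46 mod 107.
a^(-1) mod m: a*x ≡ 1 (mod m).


Use the extended Euclidean algorithm on (107, 46); each row r = 107*s + 46*t:
r=107, s=1, t=0
r=46, s=0, t=1
q=2: r=15, s=1, t=-2   [107*(1) + 46*(-2) = 15]
q=3: r=1, s=-3, t=7   [107*(-3) + 46*(7) = 1]
q=15: r=0, s=46, t=-107   [107*(46) + 46*(-107) = 0]
GCD = 1 with t = 7, so 46*(7) ≡ 1 (mod 107)
Inverse = 7 mod 107 = 7
Check: 46 * 7 = 322 ≡ 1 (mod 107)

46^(-1) ≡ 7 (mod 107)


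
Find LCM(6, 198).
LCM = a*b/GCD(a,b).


GCD(6, 198) = 6
LCM = 6*198/6 = 1188/6 = 198

LCM = 198


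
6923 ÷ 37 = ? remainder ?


6923 = 37 * 187 + 4
Check: 6919 + 4 = 6923

q = 187, r = 4


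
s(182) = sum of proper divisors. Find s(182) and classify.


Proper divisors: 1, 2, 7, 13, 14, 26, 91
Sum = 1 + 2 + 7 + 13 + 14 + 26 + 91 = 154
154 < 182 → deficient

s(182) = 154 (deficient)


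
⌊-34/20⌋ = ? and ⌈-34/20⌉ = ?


-34/20 = -1.7000
floor = -2
ceil = -1

floor = -2, ceil = -1


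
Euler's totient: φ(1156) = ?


1156 = 2^2 × 17^2
Prime factors: 2, 17
φ(1156) = 1156 × (1-1/2) × (1-1/17)
= 1156 × 1/2 × 16/17 = 544

φ(1156) = 544


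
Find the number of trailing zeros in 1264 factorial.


floor(1264/5) = 252
floor(1264/25) = 50
floor(1264/125) = 10
floor(1264/625) = 2
Total = 314

314 trailing zeros


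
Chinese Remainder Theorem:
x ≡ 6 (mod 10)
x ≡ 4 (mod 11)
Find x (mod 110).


M = 10*11 = 110
M1 = M/10 = 11, M2 = M/11 = 10
M1^(-1) mod 10 = 1, M2^(-1) mod 11 = 10
x = 6*11*1 + 4*10*10 = 466
466 mod 110 = 26
Check: 26 mod 10 = 6 ✓, 26 mod 11 = 4 ✓

x ≡ 26 (mod 110)


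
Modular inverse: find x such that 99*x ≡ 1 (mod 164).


Use the extended Euclidean algorithm on (164, 99); each row r = 164*s + 99*t:
r=164, s=1, t=0
r=99, s=0, t=1
q=1: r=65, s=1, t=-1   [164*(1) + 99*(-1) = 65]
q=1: r=34, s=-1, t=2   [164*(-1) + 99*(2) = 34]
q=1: r=31, s=2, t=-3   [164*(2) + 99*(-3) = 31]
q=1: r=3, s=-3, t=5   [164*(-3) + 99*(5) = 3]
q=10: r=1, s=32, t=-53   [164*(32) + 99*(-53) = 1]
q=3: r=0, s=-99, t=164   [164*(-99) + 99*(164) = 0]
GCD = 1 with t = -53, so 99*(-53) ≡ 1 (mod 164)
Inverse = -53 mod 164 = 111
Check: 99 * 111 = 10989 ≡ 1 (mod 164)

99^(-1) ≡ 111 (mod 164)


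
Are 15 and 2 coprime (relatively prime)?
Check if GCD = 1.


Euclidean algorithm:
15 = 7 * 2 + 1
2 = 2 * 1 + 0
GCD(15, 2) = 1

Yes, coprime (GCD = 1)


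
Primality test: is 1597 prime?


Check divisors up to sqrt(1597) = 39.9625
No divisors found.
1597 is prime.

Yes, 1597 is prime


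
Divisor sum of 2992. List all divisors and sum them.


Divisors of 2992: 1, 2, 4, 8, 11, 16, 17, 22, 34, 44, 68, 88, 136, 176, 187, 272, 374, 748, 1496, 2992
Sum = 1 + 2 + 4 + 8 + 11 + 16 + 17 + 22 + 34 + 44 + 68 + 88 + 136 + 176 + 187 + 272 + 374 + 748 + 1496 + 2992 = 6696

σ(2992) = 6696


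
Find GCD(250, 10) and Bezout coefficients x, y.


Tabular extended Euclidean (each row: r = 250*s + 10*t):
r=250, s=1, t=0
r=10, s=0, t=1
q=25: r=0, s=1, t=-25   [250*(1) + 10*(-25) = 0]
GCD = 10; from the row with r=10: x=0, y=1
Check: 250*(0) + 10*(1) = 0 + 10 = 10

GCD = 10, x = 0, y = 1


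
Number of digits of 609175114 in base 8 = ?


609175114 in base 8 = 4423643112
Number of digits = 10

10 digits (base 8)


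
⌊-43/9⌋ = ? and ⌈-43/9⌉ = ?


-43/9 = -4.7778
floor = -5
ceil = -4

floor = -5, ceil = -4


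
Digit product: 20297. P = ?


2 × 0 × 2 × 9 × 7 = 0


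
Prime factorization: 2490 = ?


2490 / 2 = 1245
1245 / 3 = 415
415 / 5 = 83
83 / 83 = 1
2490 = 2 × 3 × 5 × 83


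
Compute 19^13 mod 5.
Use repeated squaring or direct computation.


19^1 mod 5 = 4
19^2 mod 5 = 1
19^3 mod 5 = 4
19^4 mod 5 = 1
19^5 mod 5 = 4
19^6 mod 5 = 1
19^7 mod 5 = 4
19^8 mod 5 = 1
19^9 mod 5 = 4
19^10 mod 5 = 1
19^11 mod 5 = 4
19^12 mod 5 = 1
19^13 mod 5 = 4


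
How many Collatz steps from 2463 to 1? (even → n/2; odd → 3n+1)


2463 → 7390 → 3695 → 11086 → 5543 → 16630 → 8315 → 24946 → 12473 → 37420 → 18710 → 9355 → 28066 → 14033 → 42100 → 21050 → 10525 → 31576 → 15788 → 7894 → 3947 → 11842 → 5921 → 17764 → 8882 → 4441 → 13324 → 6662 → 3331 → 9994 → 4997 → 14992 → 7496 → 3748 → 1874 → 937 → 2812 → 1406 → 703 → 2110 → 1055 → 3166 → 1583 → 4750 → 2375 → 7126 → 3563 → 10690 → 5345 → 16036 → 8018 → 4009 → 12028 → 6014 → 3007 → 9022 → 4511 → 13534 → 6767 → 20302 → 10151 → 30454 → 15227 → 45682 → 22841 → 68524 → 34262 → 17131 → 51394 → 25697 → 77092 → 38546 → 19273 → 57820 → 28910 → 14455 → 43366 → 21683 → 65050 → 32525 → 97576 → 48788 → 24394 → 12197 → 36592 → 18296 → 9148 → 4574 → 2287 → 6862 → 3431 → 10294 → 5147 → 15442 → 7721 → 23164 → 11582 → 5791 → 17374 → 8687 → 26062 → 13031 → 39094 → 19547 → 58642 → 29321 → 87964 → 43982 → 21991 → 65974 → 32987 → 98962 → 49481 → 148444 → 74222 → 37111 → 111334 → 55667 → 167002 → 83501 → 250504 → 125252 → 62626 → 31313 → 93940 → 46970 → 23485 → 70456 → 35228 → 17614 → 8807 → 26422 → 13211 → 39634 → 19817 → 59452 → 29726 → 14863 → 44590 → 22295 → 66886 → 33443 → 100330 → 50165 → 150496 → 75248 → 37624 → 18812 → 9406 → 4703 → 14110 → 7055 → 21166 → 10583 → 31750 → 15875 → 47626 → 23813 → 71440 → 35720 → 17860 → 8930 → 4465 → 13396 → 6698 → 3349 → 10048 → 5024 → 2512 → 1256 → 628 → 314 → 157 → 472 → 236 → 118 → 59 → 178 → 89 → 268 → 134 → 67 → 202 → 101 → 304 → 152 → 76 → 38 → 19 → 58 → 29 → 88 → 44 → 22 → 11 → 34 → 17 → 52 → 26 → 13 → 40 → 20 → 10 → 5 → 16 → 8 → 4 → 2 → 1
Total steps = 208

208 steps


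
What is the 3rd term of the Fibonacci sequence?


Sequence: 1, 1, 2
F(3) = 2


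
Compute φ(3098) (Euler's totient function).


3098 = 2 × 1549
Prime factors: 2, 1549
φ(3098) = 3098 × (1-1/2) × (1-1/1549)
= 3098 × 1/2 × 1548/1549 = 1548

φ(3098) = 1548


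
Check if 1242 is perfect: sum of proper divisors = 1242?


Proper divisors of 1242: 1, 2, 3, 6, 9, 18, 23, 27, 46, 54, 69, 138, 207, 414, 621
Sum = 1 + 2 + 3 + 6 + 9 + 18 + 23 + 27 + 46 + 54 + 69 + 138 + 207 + 414 + 621 = 1638

No, 1242 is not perfect (1638 ≠ 1242)


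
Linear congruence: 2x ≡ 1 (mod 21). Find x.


GCD(2, 21) = 1, unique solution
a^(-1) mod 21 = 11
x = 11 * 1 mod 21 = 11

x ≡ 11 (mod 21)


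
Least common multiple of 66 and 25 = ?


GCD(66, 25) = 1
LCM = 66*25/1 = 1650/1 = 1650

LCM = 1650


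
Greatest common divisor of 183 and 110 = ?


183 = 1 * 110 + 73
110 = 1 * 73 + 37
73 = 1 * 37 + 36
37 = 1 * 36 + 1
36 = 36 * 1 + 0
GCD = 1


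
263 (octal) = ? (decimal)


263 (base 8) = 179 (decimal)
179 (decimal) = 179 (base 10)


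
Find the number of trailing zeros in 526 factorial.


floor(526/5) = 105
floor(526/25) = 21
floor(526/125) = 4
Total = 130

130 trailing zeros


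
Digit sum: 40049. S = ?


4 + 0 + 0 + 4 + 9 = 17


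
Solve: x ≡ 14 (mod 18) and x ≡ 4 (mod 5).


M = 18*5 = 90
M1 = M/18 = 5, M2 = M/5 = 18
M1^(-1) mod 18 = 11, M2^(-1) mod 5 = 2
x = 14*5*11 + 4*18*2 = 914
914 mod 90 = 14
Check: 14 mod 18 = 14 ✓, 14 mod 5 = 4 ✓

x ≡ 14 (mod 90)


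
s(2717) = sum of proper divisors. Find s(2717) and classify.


Proper divisors: 1, 11, 13, 19, 143, 209, 247
Sum = 1 + 11 + 13 + 19 + 143 + 209 + 247 = 643
643 < 2717 → deficient

s(2717) = 643 (deficient)


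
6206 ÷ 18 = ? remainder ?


6206 = 18 * 344 + 14
Check: 6192 + 14 = 6206

q = 344, r = 14


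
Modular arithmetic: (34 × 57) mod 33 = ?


34 × 57 = 1938
1938 mod 33 = 24


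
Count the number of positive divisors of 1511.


1511 = 1511^1
d(1511) = (1+1) = 2

2 divisors


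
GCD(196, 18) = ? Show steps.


196 = 10 * 18 + 16
18 = 1 * 16 + 2
16 = 8 * 2 + 0
GCD = 2


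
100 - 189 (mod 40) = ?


100 - 189 = -89
-89 mod 40 = 31


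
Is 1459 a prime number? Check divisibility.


Check divisors up to sqrt(1459) = 38.1969
No divisors found.
1459 is prime.

Yes, 1459 is prime


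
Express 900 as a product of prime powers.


900 / 2 = 450
450 / 2 = 225
225 / 3 = 75
75 / 3 = 25
25 / 5 = 5
5 / 5 = 1
900 = 2^2 × 3^2 × 5^2


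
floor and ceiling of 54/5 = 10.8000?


54/5 = 10.8000
floor = 10
ceil = 11

floor = 10, ceil = 11


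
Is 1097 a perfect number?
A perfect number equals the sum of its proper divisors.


Proper divisors of 1097: 1
Sum = 1 = 1

No, 1097 is not perfect (1 ≠ 1097)


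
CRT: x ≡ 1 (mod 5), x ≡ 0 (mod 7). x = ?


M = 5*7 = 35
M1 = M/5 = 7, M2 = M/7 = 5
M1^(-1) mod 5 = 3, M2^(-1) mod 7 = 3
x = 1*7*3 + 0*5*3 = 21
21 mod 35 = 21
Check: 21 mod 5 = 1 ✓, 21 mod 7 = 0 ✓

x ≡ 21 (mod 35)


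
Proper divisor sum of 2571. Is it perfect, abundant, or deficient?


Proper divisors: 1, 3, 857
Sum = 1 + 3 + 857 = 861
861 < 2571 → deficient

s(2571) = 861 (deficient)


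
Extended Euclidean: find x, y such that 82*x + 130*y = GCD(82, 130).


Tabular extended Euclidean (each row: r = 82*s + 130*t):
r=82, s=1, t=0
r=130, s=0, t=1
q=0: r=82, s=1, t=0   [82*(1) + 130*(0) = 82]
q=1: r=48, s=-1, t=1   [82*(-1) + 130*(1) = 48]
q=1: r=34, s=2, t=-1   [82*(2) + 130*(-1) = 34]
q=1: r=14, s=-3, t=2   [82*(-3) + 130*(2) = 14]
q=2: r=6, s=8, t=-5   [82*(8) + 130*(-5) = 6]
q=2: r=2, s=-19, t=12   [82*(-19) + 130*(12) = 2]
q=3: r=0, s=65, t=-41   [82*(65) + 130*(-41) = 0]
GCD = 2; from the row with r=2: x=-19, y=12
Check: 82*(-19) + 130*(12) = -1558 + 1560 = 2

GCD = 2, x = -19, y = 12


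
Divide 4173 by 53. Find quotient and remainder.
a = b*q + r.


4173 = 53 * 78 + 39
Check: 4134 + 39 = 4173

q = 78, r = 39


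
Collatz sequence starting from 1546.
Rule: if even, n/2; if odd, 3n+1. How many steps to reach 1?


1546 → 773 → 2320 → 1160 → 580 → 290 → 145 → 436 → 218 → 109 → 328 → 164 → 82 → 41 → 124 → 62 → 31 → 94 → 47 → 142 → 71 → 214 → 107 → 322 → 161 → 484 → 242 → 121 → 364 → 182 → 91 → 274 → 137 → 412 → 206 → 103 → 310 → 155 → 466 → 233 → 700 → 350 → 175 → 526 → 263 → 790 → 395 → 1186 → 593 → 1780 → 890 → 445 → 1336 → 668 → 334 → 167 → 502 → 251 → 754 → 377 → 1132 → 566 → 283 → 850 → 425 → 1276 → 638 → 319 → 958 → 479 → 1438 → 719 → 2158 → 1079 → 3238 → 1619 → 4858 → 2429 → 7288 → 3644 → 1822 → 911 → 2734 → 1367 → 4102 → 2051 → 6154 → 3077 → 9232 → 4616 → 2308 → 1154 → 577 → 1732 → 866 → 433 → 1300 → 650 → 325 → 976 → 488 → 244 → 122 → 61 → 184 → 92 → 46 → 23 → 70 → 35 → 106 → 53 → 160 → 80 → 40 → 20 → 10 → 5 → 16 → 8 → 4 → 2 → 1
Total steps = 122

122 steps


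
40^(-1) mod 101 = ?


Use the extended Euclidean algorithm on (101, 40); each row r = 101*s + 40*t:
r=101, s=1, t=0
r=40, s=0, t=1
q=2: r=21, s=1, t=-2   [101*(1) + 40*(-2) = 21]
q=1: r=19, s=-1, t=3   [101*(-1) + 40*(3) = 19]
q=1: r=2, s=2, t=-5   [101*(2) + 40*(-5) = 2]
q=9: r=1, s=-19, t=48   [101*(-19) + 40*(48) = 1]
q=2: r=0, s=40, t=-101   [101*(40) + 40*(-101) = 0]
GCD = 1 with t = 48, so 40*(48) ≡ 1 (mod 101)
Inverse = 48 mod 101 = 48
Check: 40 * 48 = 1920 ≡ 1 (mod 101)

40^(-1) ≡ 48 (mod 101)


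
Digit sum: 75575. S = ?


7 + 5 + 5 + 7 + 5 = 29


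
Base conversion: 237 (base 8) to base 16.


237 (base 8) = 159 (decimal)
159 (decimal) = 9F (base 16)


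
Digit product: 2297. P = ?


2 × 2 × 9 × 7 = 252


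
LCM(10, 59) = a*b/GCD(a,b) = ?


GCD(10, 59) = 1
LCM = 10*59/1 = 590/1 = 590

LCM = 590


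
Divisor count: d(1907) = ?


1907 = 1907^1
d(1907) = (1+1) = 2

2 divisors


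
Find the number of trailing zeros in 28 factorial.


floor(28/5) = 5
floor(28/25) = 1
Total = 6

6 trailing zeros


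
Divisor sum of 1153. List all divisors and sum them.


Divisors of 1153: 1, 1153
Sum = 1 + 1153 = 1154

σ(1153) = 1154


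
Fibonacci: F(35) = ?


Sequence: 1, 1, 2, 3, 5, 8, 13, 21, 34, 55, 89, 144, 233, 377, 610, 987, 1597, 2584, 4181, 6765, 10946, 17711, 28657, 46368, 75025, 121393, 196418, 317811, 514229, 832040, 1346269, 2178309, 3524578, 5702887, 9227465
F(35) = 9227465


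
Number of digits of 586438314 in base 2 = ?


586438314 in base 2 = 100010111101000101011010101010
Number of digits = 30

30 digits (base 2)


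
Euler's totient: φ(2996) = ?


2996 = 2^2 × 7 × 107
Prime factors: 2, 7, 107
φ(2996) = 2996 × (1-1/2) × (1-1/7) × (1-1/107)
= 2996 × 1/2 × 6/7 × 106/107 = 1272

φ(2996) = 1272


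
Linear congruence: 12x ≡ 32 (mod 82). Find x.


GCD(12, 82) = 2 divides 32
Divide: 6x ≡ 16 (mod 41)
x ≡ 30 (mod 41)


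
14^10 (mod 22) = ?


14^1 mod 22 = 14
14^2 mod 22 = 20
14^3 mod 22 = 16
14^4 mod 22 = 4
14^5 mod 22 = 12
14^6 mod 22 = 14
14^7 mod 22 = 20
14^8 mod 22 = 16
14^9 mod 22 = 4
14^10 mod 22 = 12


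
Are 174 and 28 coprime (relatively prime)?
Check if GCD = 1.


Euclidean algorithm:
174 = 6 * 28 + 6
28 = 4 * 6 + 4
6 = 1 * 4 + 2
4 = 2 * 2 + 0
GCD(174, 28) = 2

No, not coprime (GCD = 2)


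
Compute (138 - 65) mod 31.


138 - 65 = 73
73 mod 31 = 11


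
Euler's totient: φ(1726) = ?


1726 = 2 × 863
Prime factors: 2, 863
φ(1726) = 1726 × (1-1/2) × (1-1/863)
= 1726 × 1/2 × 862/863 = 862

φ(1726) = 862


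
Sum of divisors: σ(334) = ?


Divisors of 334: 1, 2, 167, 334
Sum = 1 + 2 + 167 + 334 = 504

σ(334) = 504


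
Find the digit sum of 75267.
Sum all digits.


7 + 5 + 2 + 6 + 7 = 27


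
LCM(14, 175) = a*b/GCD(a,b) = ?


GCD(14, 175) = 7
LCM = 14*175/7 = 2450/7 = 350

LCM = 350


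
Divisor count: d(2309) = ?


2309 = 2309^1
d(2309) = (1+1) = 2

2 divisors


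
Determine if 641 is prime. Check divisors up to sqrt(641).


Check divisors up to sqrt(641) = 25.3180
No divisors found.
641 is prime.

Yes, 641 is prime


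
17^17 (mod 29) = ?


17^1 mod 29 = 17
17^2 mod 29 = 28
17^3 mod 29 = 12
17^4 mod 29 = 1
17^5 mod 29 = 17
17^6 mod 29 = 28
17^7 mod 29 = 12
17^8 mod 29 = 1
17^9 mod 29 = 17
17^10 mod 29 = 28
17^11 mod 29 = 12
17^12 mod 29 = 1
17^13 mod 29 = 17
17^14 mod 29 = 28
17^15 mod 29 = 12
17^16 mod 29 = 1
17^17 mod 29 = 17


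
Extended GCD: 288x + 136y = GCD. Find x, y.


Tabular extended Euclidean (each row: r = 288*s + 136*t):
r=288, s=1, t=0
r=136, s=0, t=1
q=2: r=16, s=1, t=-2   [288*(1) + 136*(-2) = 16]
q=8: r=8, s=-8, t=17   [288*(-8) + 136*(17) = 8]
q=2: r=0, s=17, t=-36   [288*(17) + 136*(-36) = 0]
GCD = 8; from the row with r=8: x=-8, y=17
Check: 288*(-8) + 136*(17) = -2304 + 2312 = 8

GCD = 8, x = -8, y = 17


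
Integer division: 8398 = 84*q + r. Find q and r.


8398 = 84 * 99 + 82
Check: 8316 + 82 = 8398

q = 99, r = 82


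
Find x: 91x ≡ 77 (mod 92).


GCD(91, 92) = 1, unique solution
a^(-1) mod 92 = 91
x = 91 * 77 mod 92 = 15

x ≡ 15 (mod 92)


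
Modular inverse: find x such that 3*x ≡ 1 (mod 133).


Use the extended Euclidean algorithm on (133, 3); each row r = 133*s + 3*t:
r=133, s=1, t=0
r=3, s=0, t=1
q=44: r=1, s=1, t=-44   [133*(1) + 3*(-44) = 1]
q=3: r=0, s=-3, t=133   [133*(-3) + 3*(133) = 0]
GCD = 1 with t = -44, so 3*(-44) ≡ 1 (mod 133)
Inverse = -44 mod 133 = 89
Check: 3 * 89 = 267 ≡ 1 (mod 133)

3^(-1) ≡ 89 (mod 133)


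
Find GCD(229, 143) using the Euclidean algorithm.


229 = 1 * 143 + 86
143 = 1 * 86 + 57
86 = 1 * 57 + 29
57 = 1 * 29 + 28
29 = 1 * 28 + 1
28 = 28 * 1 + 0
GCD = 1


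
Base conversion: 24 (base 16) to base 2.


24 (base 16) = 36 (decimal)
36 (decimal) = 100100 (base 2)


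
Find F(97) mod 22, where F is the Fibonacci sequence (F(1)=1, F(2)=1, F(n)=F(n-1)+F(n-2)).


F(k) mod 22 for k=1..97:
1, 1, 2, 3, 5, 8, 13, 21, 12, 11, 1, 12, 13, 3, 16, 19, 13, 10, 1, 11, 12, 1, 13, 14, 5, 19, 2, 21, 1, 0, 1, 1, 2, 3, 5, 8, 13, 21, 12, 11, 1, 12, 13, 3, 16, 19, 13, 10, 1, 11, 12, 1, 13, 14, 5, 19, 2, 21, 1, 0, 1, 1, 2, 3, 5, 8, 13, 21, 12, 11, 1, 12, 13, 3, 16, 19, 13, 10, 1, 11, 12, 1, 13, 14, 5, 19, 2, 21, 1, 0, 1, 1, 2, 3, 5, 8, 13
F(97) mod 22 = 13


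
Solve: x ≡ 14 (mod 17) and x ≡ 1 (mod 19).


M = 17*19 = 323
M1 = M/17 = 19, M2 = M/19 = 17
M1^(-1) mod 17 = 9, M2^(-1) mod 19 = 9
x = 14*19*9 + 1*17*9 = 2547
2547 mod 323 = 286
Check: 286 mod 17 = 14 ✓, 286 mod 19 = 1 ✓

x ≡ 286 (mod 323)


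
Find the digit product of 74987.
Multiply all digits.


7 × 4 × 9 × 8 × 7 = 14112


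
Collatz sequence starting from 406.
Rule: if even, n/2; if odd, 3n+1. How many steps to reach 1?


406 → 203 → 610 → 305 → 916 → 458 → 229 → 688 → 344 → 172 → 86 → 43 → 130 → 65 → 196 → 98 → 49 → 148 → 74 → 37 → 112 → 56 → 28 → 14 → 7 → 22 → 11 → 34 → 17 → 52 → 26 → 13 → 40 → 20 → 10 → 5 → 16 → 8 → 4 → 2 → 1
Total steps = 40

40 steps


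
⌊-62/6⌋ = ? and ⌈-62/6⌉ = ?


-62/6 = -10.3333
floor = -11
ceil = -10

floor = -11, ceil = -10


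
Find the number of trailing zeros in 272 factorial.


floor(272/5) = 54
floor(272/25) = 10
floor(272/125) = 2
Total = 66

66 trailing zeros


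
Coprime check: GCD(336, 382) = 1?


Euclidean algorithm:
382 = 1 * 336 + 46
336 = 7 * 46 + 14
46 = 3 * 14 + 4
14 = 3 * 4 + 2
4 = 2 * 2 + 0
GCD(336, 382) = 2

No, not coprime (GCD = 2)


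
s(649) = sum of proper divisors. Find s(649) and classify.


Proper divisors: 1, 11, 59
Sum = 1 + 11 + 59 = 71
71 < 649 → deficient

s(649) = 71 (deficient)


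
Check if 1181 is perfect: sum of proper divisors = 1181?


Proper divisors of 1181: 1
Sum = 1 = 1

No, 1181 is not perfect (1 ≠ 1181)


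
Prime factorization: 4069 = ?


4069 / 13 = 313
313 / 313 = 1
4069 = 13 × 313


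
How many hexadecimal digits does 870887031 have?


870887031 in base 16 = 33E8AE77
Number of digits = 8

8 digits (base 16)


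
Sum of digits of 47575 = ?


4 + 7 + 5 + 7 + 5 = 28


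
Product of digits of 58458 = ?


5 × 8 × 4 × 5 × 8 = 6400


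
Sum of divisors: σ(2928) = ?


Divisors of 2928: 1, 2, 3, 4, 6, 8, 12, 16, 24, 48, 61, 122, 183, 244, 366, 488, 732, 976, 1464, 2928
Sum = 1 + 2 + 3 + 4 + 6 + 8 + 12 + 16 + 24 + 48 + 61 + 122 + 183 + 244 + 366 + 488 + 732 + 976 + 1464 + 2928 = 7688

σ(2928) = 7688


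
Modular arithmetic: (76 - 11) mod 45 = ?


76 - 11 = 65
65 mod 45 = 20


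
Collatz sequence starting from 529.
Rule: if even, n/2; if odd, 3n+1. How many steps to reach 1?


529 → 1588 → 794 → 397 → 1192 → 596 → 298 → 149 → 448 → 224 → 112 → 56 → 28 → 14 → 7 → 22 → 11 → 34 → 17 → 52 → 26 → 13 → 40 → 20 → 10 → 5 → 16 → 8 → 4 → 2 → 1
Total steps = 30

30 steps


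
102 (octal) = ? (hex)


102 (base 8) = 66 (decimal)
66 (decimal) = 42 (base 16)


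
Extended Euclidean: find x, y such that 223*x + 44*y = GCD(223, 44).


Tabular extended Euclidean (each row: r = 223*s + 44*t):
r=223, s=1, t=0
r=44, s=0, t=1
q=5: r=3, s=1, t=-5   [223*(1) + 44*(-5) = 3]
q=14: r=2, s=-14, t=71   [223*(-14) + 44*(71) = 2]
q=1: r=1, s=15, t=-76   [223*(15) + 44*(-76) = 1]
q=2: r=0, s=-44, t=223   [223*(-44) + 44*(223) = 0]
GCD = 1; from the row with r=1: x=15, y=-76
Check: 223*(15) + 44*(-76) = 3345 - 3344 = 1

GCD = 1, x = 15, y = -76


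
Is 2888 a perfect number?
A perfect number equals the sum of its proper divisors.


Proper divisors of 2888: 1, 2, 4, 8, 19, 38, 76, 152, 361, 722, 1444
Sum = 1 + 2 + 4 + 8 + 19 + 38 + 76 + 152 + 361 + 722 + 1444 = 2827

No, 2888 is not perfect (2827 ≠ 2888)


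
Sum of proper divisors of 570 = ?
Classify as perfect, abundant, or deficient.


Proper divisors: 1, 2, 3, 5, 6, 10, 15, 19, 30, 38, 57, 95, 114, 190, 285
Sum = 1 + 2 + 3 + 5 + 6 + 10 + 15 + 19 + 30 + 38 + 57 + 95 + 114 + 190 + 285 = 870
870 > 570 → abundant

s(570) = 870 (abundant)


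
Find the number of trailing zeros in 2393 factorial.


floor(2393/5) = 478
floor(2393/25) = 95
floor(2393/125) = 19
floor(2393/625) = 3
Total = 595

595 trailing zeros


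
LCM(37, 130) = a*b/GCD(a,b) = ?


GCD(37, 130) = 1
LCM = 37*130/1 = 4810/1 = 4810

LCM = 4810


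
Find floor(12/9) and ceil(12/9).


12/9 = 1.3333
floor = 1
ceil = 2

floor = 1, ceil = 2


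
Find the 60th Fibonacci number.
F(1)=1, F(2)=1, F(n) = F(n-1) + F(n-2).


Sequence: 1, 1, 2, 3, 5, 8, 13, 21, 34, 55, 89, 144, 233, 377, 610, 987, 1597, 2584, 4181, 6765, 10946, 17711, 28657, 46368, 75025, 121393, 196418, 317811, 514229, 832040, 1346269, 2178309, 3524578, 5702887, 9227465, 14930352, 24157817, 39088169, 63245986, 102334155, 165580141, 267914296, 433494437, 701408733, 1134903170, 1836311903, 2971215073, 4807526976, 7778742049, 12586269025, 20365011074, 32951280099, 53316291173, 86267571272, 139583862445, 225851433717, 365435296162, 591286729879, 956722026041, 1548008755920
F(60) = 1548008755920


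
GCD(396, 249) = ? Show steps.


396 = 1 * 249 + 147
249 = 1 * 147 + 102
147 = 1 * 102 + 45
102 = 2 * 45 + 12
45 = 3 * 12 + 9
12 = 1 * 9 + 3
9 = 3 * 3 + 0
GCD = 3


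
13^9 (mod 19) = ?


13^1 mod 19 = 13
13^2 mod 19 = 17
13^3 mod 19 = 12
13^4 mod 19 = 4
13^5 mod 19 = 14
13^6 mod 19 = 11
13^7 mod 19 = 10
13^8 mod 19 = 16
13^9 mod 19 = 18


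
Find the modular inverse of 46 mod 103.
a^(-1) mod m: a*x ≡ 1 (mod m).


Use the extended Euclidean algorithm on (103, 46); each row r = 103*s + 46*t:
r=103, s=1, t=0
r=46, s=0, t=1
q=2: r=11, s=1, t=-2   [103*(1) + 46*(-2) = 11]
q=4: r=2, s=-4, t=9   [103*(-4) + 46*(9) = 2]
q=5: r=1, s=21, t=-47   [103*(21) + 46*(-47) = 1]
q=2: r=0, s=-46, t=103   [103*(-46) + 46*(103) = 0]
GCD = 1 with t = -47, so 46*(-47) ≡ 1 (mod 103)
Inverse = -47 mod 103 = 56
Check: 46 * 56 = 2576 ≡ 1 (mod 103)

46^(-1) ≡ 56 (mod 103)


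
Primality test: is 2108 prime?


2108 / 2 = 1054 (exact division)
2108 is NOT prime.

No, 2108 is not prime


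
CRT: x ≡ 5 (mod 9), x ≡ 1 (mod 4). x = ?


M = 9*4 = 36
M1 = M/9 = 4, M2 = M/4 = 9
M1^(-1) mod 9 = 7, M2^(-1) mod 4 = 1
x = 5*4*7 + 1*9*1 = 149
149 mod 36 = 5
Check: 5 mod 9 = 5 ✓, 5 mod 4 = 1 ✓

x ≡ 5 (mod 36)


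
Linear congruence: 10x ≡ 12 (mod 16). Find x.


GCD(10, 16) = 2 divides 12
Divide: 5x ≡ 6 (mod 8)
x ≡ 6 (mod 8)


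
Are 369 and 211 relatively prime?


Euclidean algorithm:
369 = 1 * 211 + 158
211 = 1 * 158 + 53
158 = 2 * 53 + 52
53 = 1 * 52 + 1
52 = 52 * 1 + 0
GCD(369, 211) = 1

Yes, coprime (GCD = 1)


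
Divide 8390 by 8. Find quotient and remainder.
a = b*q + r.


8390 = 8 * 1048 + 6
Check: 8384 + 6 = 8390

q = 1048, r = 6


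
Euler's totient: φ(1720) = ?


1720 = 2^3 × 5 × 43
Prime factors: 2, 5, 43
φ(1720) = 1720 × (1-1/2) × (1-1/5) × (1-1/43)
= 1720 × 1/2 × 4/5 × 42/43 = 672

φ(1720) = 672


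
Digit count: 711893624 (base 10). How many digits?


711893624 has 9 digits in base 10
floor(log10(711893624)) + 1 = floor(8.8524) + 1 = 9

9 digits (base 10)


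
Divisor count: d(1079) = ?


1079 = 13^1 × 83^1
d(1079) = (1+1) × (1+1) = 4

4 divisors


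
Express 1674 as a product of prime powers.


1674 / 2 = 837
837 / 3 = 279
279 / 3 = 93
93 / 3 = 31
31 / 31 = 1
1674 = 2 × 3^3 × 31


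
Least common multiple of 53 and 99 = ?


GCD(53, 99) = 1
LCM = 53*99/1 = 5247/1 = 5247

LCM = 5247


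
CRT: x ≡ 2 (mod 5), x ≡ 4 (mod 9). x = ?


M = 5*9 = 45
M1 = M/5 = 9, M2 = M/9 = 5
M1^(-1) mod 5 = 4, M2^(-1) mod 9 = 2
x = 2*9*4 + 4*5*2 = 112
112 mod 45 = 22
Check: 22 mod 5 = 2 ✓, 22 mod 9 = 4 ✓

x ≡ 22 (mod 45)


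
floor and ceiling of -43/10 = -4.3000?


-43/10 = -4.3000
floor = -5
ceil = -4

floor = -5, ceil = -4


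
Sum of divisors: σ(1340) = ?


Divisors of 1340: 1, 2, 4, 5, 10, 20, 67, 134, 268, 335, 670, 1340
Sum = 1 + 2 + 4 + 5 + 10 + 20 + 67 + 134 + 268 + 335 + 670 + 1340 = 2856

σ(1340) = 2856


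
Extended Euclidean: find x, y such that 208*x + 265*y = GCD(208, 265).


Tabular extended Euclidean (each row: r = 208*s + 265*t):
r=208, s=1, t=0
r=265, s=0, t=1
q=0: r=208, s=1, t=0   [208*(1) + 265*(0) = 208]
q=1: r=57, s=-1, t=1   [208*(-1) + 265*(1) = 57]
q=3: r=37, s=4, t=-3   [208*(4) + 265*(-3) = 37]
q=1: r=20, s=-5, t=4   [208*(-5) + 265*(4) = 20]
q=1: r=17, s=9, t=-7   [208*(9) + 265*(-7) = 17]
q=1: r=3, s=-14, t=11   [208*(-14) + 265*(11) = 3]
q=5: r=2, s=79, t=-62   [208*(79) + 265*(-62) = 2]
q=1: r=1, s=-93, t=73   [208*(-93) + 265*(73) = 1]
q=2: r=0, s=265, t=-208   [208*(265) + 265*(-208) = 0]
GCD = 1; from the row with r=1: x=-93, y=73
Check: 208*(-93) + 265*(73) = -19344 + 19345 = 1

GCD = 1, x = -93, y = 73


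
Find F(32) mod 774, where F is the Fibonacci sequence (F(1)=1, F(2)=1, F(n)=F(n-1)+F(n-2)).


F(k) mod 774 for k=1..32:
1, 1, 2, 3, 5, 8, 13, 21, 34, 55, 89, 144, 233, 377, 610, 213, 49, 262, 311, 573, 110, 683, 19, 702, 721, 649, 596, 471, 293, 764, 283, 273
F(32) mod 774 = 273


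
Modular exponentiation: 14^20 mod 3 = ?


14^1 mod 3 = 2
14^2 mod 3 = 1
14^3 mod 3 = 2
14^4 mod 3 = 1
14^5 mod 3 = 2
14^6 mod 3 = 1
14^7 mod 3 = 2
14^8 mod 3 = 1
14^9 mod 3 = 2
14^10 mod 3 = 1
14^11 mod 3 = 2
14^12 mod 3 = 1
14^13 mod 3 = 2
14^14 mod 3 = 1
14^15 mod 3 = 2
14^16 mod 3 = 1
14^17 mod 3 = 2
14^18 mod 3 = 1
14^19 mod 3 = 2
14^20 mod 3 = 1


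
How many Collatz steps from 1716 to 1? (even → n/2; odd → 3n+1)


1716 → 858 → 429 → 1288 → 644 → 322 → 161 → 484 → 242 → 121 → 364 → 182 → 91 → 274 → 137 → 412 → 206 → 103 → 310 → 155 → 466 → 233 → 700 → 350 → 175 → 526 → 263 → 790 → 395 → 1186 → 593 → 1780 → 890 → 445 → 1336 → 668 → 334 → 167 → 502 → 251 → 754 → 377 → 1132 → 566 → 283 → 850 → 425 → 1276 → 638 → 319 → 958 → 479 → 1438 → 719 → 2158 → 1079 → 3238 → 1619 → 4858 → 2429 → 7288 → 3644 → 1822 → 911 → 2734 → 1367 → 4102 → 2051 → 6154 → 3077 → 9232 → 4616 → 2308 → 1154 → 577 → 1732 → 866 → 433 → 1300 → 650 → 325 → 976 → 488 → 244 → 122 → 61 → 184 → 92 → 46 → 23 → 70 → 35 → 106 → 53 → 160 → 80 → 40 → 20 → 10 → 5 → 16 → 8 → 4 → 2 → 1
Total steps = 104

104 steps


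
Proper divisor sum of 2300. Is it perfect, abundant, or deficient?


Proper divisors: 1, 2, 4, 5, 10, 20, 23, 25, 46, 50, 92, 100, 115, 230, 460, 575, 1150
Sum = 1 + 2 + 4 + 5 + 10 + 20 + 23 + 25 + 46 + 50 + 92 + 100 + 115 + 230 + 460 + 575 + 1150 = 2908
2908 > 2300 → abundant

s(2300) = 2908 (abundant)


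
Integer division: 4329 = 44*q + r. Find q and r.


4329 = 44 * 98 + 17
Check: 4312 + 17 = 4329

q = 98, r = 17


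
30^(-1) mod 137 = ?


Use the extended Euclidean algorithm on (137, 30); each row r = 137*s + 30*t:
r=137, s=1, t=0
r=30, s=0, t=1
q=4: r=17, s=1, t=-4   [137*(1) + 30*(-4) = 17]
q=1: r=13, s=-1, t=5   [137*(-1) + 30*(5) = 13]
q=1: r=4, s=2, t=-9   [137*(2) + 30*(-9) = 4]
q=3: r=1, s=-7, t=32   [137*(-7) + 30*(32) = 1]
q=4: r=0, s=30, t=-137   [137*(30) + 30*(-137) = 0]
GCD = 1 with t = 32, so 30*(32) ≡ 1 (mod 137)
Inverse = 32 mod 137 = 32
Check: 30 * 32 = 960 ≡ 1 (mod 137)

30^(-1) ≡ 32 (mod 137)
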